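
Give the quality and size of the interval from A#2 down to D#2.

perfect fifth

Descending from A#2 to D#2 is the same interval as ascending D#2 to A#2.
D to A spans five letter names (D-E-F-G-A) — that makes it a fifth of some quality.
The perfect fifth spans 7 semitones, and D#2 to A#2 is exactly 7 semitones — so this is a perfect fifth.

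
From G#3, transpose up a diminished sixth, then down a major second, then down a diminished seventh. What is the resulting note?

A diminished sixth up from G#3 is Eb4.
Eb4 down a major second → Db4 (2 semitones).
A diminished seventh down from Db4 is E3.

E3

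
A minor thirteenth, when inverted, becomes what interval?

First reduce the compound minor thirteenth to its simple form, a minor sixth.
The rule of nine gives the new number: 9 − 6 = 3, so a sixth becomes a third.
The quality also flips — minor becomes major — giving a major third.

major 3rd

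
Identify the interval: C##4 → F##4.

perfect fourth

C to F spans four letter names (C-D-E-F) — that makes it a fourth of some quality.
Counting semitones, C##4→F##4 is 5, which is the perfect fourth.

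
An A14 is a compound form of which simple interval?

Each octave removed subtracts seven from the number: 14 − 7 = 7.
That makes an augmented fourteenth a compound augmented seventh — an octave plus an augmented seventh.

augmented seventh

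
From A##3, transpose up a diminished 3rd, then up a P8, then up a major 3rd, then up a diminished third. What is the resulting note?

A diminished third up from A##3 is C#4.
C#4 up a perfect octave → C#5 (12 semitones).
C#5 up a major third → E#5 (4 semitones).
E#5 up a diminished third → G5 (2 semitones).

G5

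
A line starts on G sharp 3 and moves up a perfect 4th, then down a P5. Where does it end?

F sharp 3

A perfect fourth up from G#3 is C#4.
A perfect fifth down from C#4 is F#3.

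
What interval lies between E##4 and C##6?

E to C spans six letter names (E-F-G-A-B-C), plus an octave: a thirteenth.
At 20 semitones, E##4→C##6 falls one short of a major thirteenth: minor.
(Equivalently, a compound minor sixth: a minor sixth plus an octave.)

m13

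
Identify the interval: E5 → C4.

Descending from E5 to C4 is the same interval as ascending C4 to E5.
C to E spans three letter names (C-D-E), plus an octave, so the interval is some kind of tenth.
Counting semitones, C4→E5 is 16, which is the major tenth.
(Equivalently, a compound major third: a major third plus an octave.)

major tenth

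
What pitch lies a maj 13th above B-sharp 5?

Counting six letter names plus an octave up from B lands on G.
A major thirteenth is 21 semitones; 21 semitones up from B#5 gives G##7.

G-double-sharp 7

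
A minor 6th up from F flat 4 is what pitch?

Counting six letter names up from F lands on D.
Moving 8 semitones up from Fb4 (the size of a minor sixth) reaches Dbb5.

D double-flat 5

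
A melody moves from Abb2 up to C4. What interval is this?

augmented tenth

A to C spans three letter names (A-B-C), plus an octave: a tenth.
The major tenth is 16 semitones; here we have 17, one semitone wider: augmented.
(Equivalently, a compound augmented third: an augmented third plus an octave.)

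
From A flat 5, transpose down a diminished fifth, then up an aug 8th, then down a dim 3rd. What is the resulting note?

Ab5 down a diminished fifth → D5 (6 semitones).
D5 up an augmented octave → D#6 (13 semitones).
D#6 down a diminished third → B##5 (2 semitones).

B double-sharp 5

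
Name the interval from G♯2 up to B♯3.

M10

G to B spans three letter names (G-A-B), plus an octave, so the interval is some kind of tenth.
Counting semitones, G#2→B#3 is 16, which is the major tenth.
(Equivalently, a compound major third: a major third plus an octave.)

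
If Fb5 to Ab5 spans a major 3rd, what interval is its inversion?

m6

Inverted interval numbers add to nine, so a third pairs with a sixth (3 + 6 = 9).
The quality also flips — major becomes minor — giving a minor sixth.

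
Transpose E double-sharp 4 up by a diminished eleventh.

Four letters up from E (plus an octave) reaches A.
A diminished eleventh spans 16 semitones, so from E##4 the target pitch is A#5.

A sharp 5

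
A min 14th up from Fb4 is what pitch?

Counting seven letter names plus an octave up from F lands on E.
Moving 22 semitones up from Fb4 (the size of a minor fourteenth) reaches Ebb6.

Ebb6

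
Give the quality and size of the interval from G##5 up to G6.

doubly diminished octave

G to G is the same letter name, plus an octave — that makes it an octave of some quality.
G##5 to G6 spans 10 semitones — two semitones narrower than the perfect octave (12) — giving a doubly diminished octave.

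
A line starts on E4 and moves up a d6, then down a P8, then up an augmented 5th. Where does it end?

G4

E4 up a diminished sixth → Cb5 (7 semitones).
Down a perfect octave from Cb5: Cb4 (12 semitones down).
Up an augmented fifth from Cb4: G4 (8 semitones up).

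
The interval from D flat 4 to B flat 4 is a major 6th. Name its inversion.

Inverted interval numbers add to nine, so a sixth pairs with a third (6 + 3 = 9).
The quality also flips — major becomes minor — giving a minor third.

minor 3rd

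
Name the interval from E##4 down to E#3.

Descending from E##4 to E#3 is the same interval as ascending E#3 to E##4.
E to E is the same letter name, plus an octave, so the interval is some kind of octave.
The perfect octave is 12 semitones; here we have 13, one semitone wider: augmented.

augmented 8th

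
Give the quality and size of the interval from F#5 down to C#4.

perfect 11th

Descending from F#5 to C#4 is the same interval as ascending C#4 to F#5.
C to F spans four letter names (C-D-E-F), plus an octave — that makes it an eleventh of some quality.
Counting semitones, C#4→F#5 is 17, which is the perfect eleventh.
(Equivalently, a compound perfect fourth: a perfect fourth plus an octave.)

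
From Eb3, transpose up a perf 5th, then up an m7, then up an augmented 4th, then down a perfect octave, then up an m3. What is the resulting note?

Up a perfect fifth from Eb3: Bb3 (7 semitones up).
Bb3 up a minor seventh → Ab4 (10 semitones).
Ab4 up an augmented fourth → D5 (6 semitones).
D5 down a perfect octave → D4 (12 semitones).
D4 up a minor third → F4 (3 semitones).

F4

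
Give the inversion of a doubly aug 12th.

First reduce the compound doubly augmented twelfth to its simple form, a doubly augmented fifth.
Interval numbers invert to sum to nine: 5 + 4 = 9, so a fifth inverts to a fourth.
The quality also flips — doubly augmented becomes doubly diminished — giving a doubly diminished fourth.

doubly diminished 4th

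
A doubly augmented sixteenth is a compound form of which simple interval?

AA2

Each octave removed subtracts seven from the number: 16 − 14 = 2.
Quality carries through unchanged, so the simple form is a doubly augmented second.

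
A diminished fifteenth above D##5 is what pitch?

D#7

A fifteenth keeps the letter name D, two octaves up from D.
Moving 23 semitones up from D##5 (the size of a diminished fifteenth) reaches D#7.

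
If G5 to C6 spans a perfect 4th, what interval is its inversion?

Interval numbers invert to sum to nine: 4 + 5 = 9, so a fourth inverts to a fifth.
The quality also flips — perfect stays perfect — giving a perfect fifth.

P5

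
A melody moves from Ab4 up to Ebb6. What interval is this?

diminished twelfth

A to E spans five letter names (A-B-C-D-E), plus an octave: a twelfth.
Ab4 to Ebb6 spans 18 semitones — one semitone narrower than the perfect twelfth (19) — giving a diminished twelfth.
(Equivalently, a compound diminished fifth: a diminished fifth plus an octave.)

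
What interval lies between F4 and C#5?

F to C spans five letter names (F-G-A-B-C), so the interval is some kind of fifth.
A perfect fifth would be 7 semitones; F4 to C#5 is 8, one semitone wider, so the interval is augmented.

augmented fifth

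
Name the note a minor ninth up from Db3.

The ninth's letter: D up two letter names plus an octave → E.
A minor ninth spans 13 semitones, so from Db3 the target pitch is Ebb4.

Ebb4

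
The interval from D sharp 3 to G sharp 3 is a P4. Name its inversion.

Interval numbers invert to sum to nine: 4 + 5 = 9, so a fourth inverts to a fifth.
The quality also flips — perfect stays perfect — giving a perfect fifth.

perfect 5th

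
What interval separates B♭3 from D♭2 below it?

major 13th

Descending from Bb3 to Db2 is the same interval as ascending Db2 to Bb3.
D to B spans six letter names (D-E-F-G-A-B), plus an octave — that makes it a thirteenth of some quality.
Db2 to Bb3 is 21 semitones, matching the major thirteenth exactly, so the quality is major.
(Equivalently, a compound major sixth: a major sixth plus an octave.)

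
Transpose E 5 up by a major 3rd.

The third takes the letter from E up to G.
A major third is 4 semitones; 4 semitones up from E5 gives G#5.

G-sharp 5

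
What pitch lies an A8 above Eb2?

E3

An octave keeps the letter name E, an octave up from E.
An augmented octave is 13 semitones; 13 semitones up from Eb2 gives E3.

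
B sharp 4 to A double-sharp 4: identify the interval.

minor second

Descending from B#4 to A##4 is the same interval as ascending A##4 to B#4.
A to B spans two letter names (A-B) — that makes it a second of some quality.
A##4 to B#4 is 1 semitone, a half step short of the major second (2), so this is minor.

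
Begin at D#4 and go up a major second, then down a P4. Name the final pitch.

B#3

D#4 up a major second → E#4 (2 semitones).
E#4 down a perfect fourth → B#3 (5 semitones).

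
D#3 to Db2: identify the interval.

Descending from D#3 to Db2 is the same interval as ascending Db2 to D#3.
D to D is the same letter name, plus an octave: an octave.
A perfect octave would be 12 semitones; Db2 to D#3 is 14, two semitones wider, so the interval is doubly augmented.

doubly augmented 8th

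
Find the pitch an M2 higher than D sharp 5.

E sharp 5

Counting two letter names up from D lands on E.
A major second is 2 semitones; 2 semitones up from D#5 gives E#5.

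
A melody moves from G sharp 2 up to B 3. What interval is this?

m10

G to B spans three letter names (G-A-B), plus an octave — that makes it a tenth of some quality.
At 15 semitones, G#2→B3 falls one short of a major tenth: minor.
(Equivalently, a compound minor third: a minor third plus an octave.)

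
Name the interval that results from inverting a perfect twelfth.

perfect fourth

First reduce the compound perfect twelfth to its simple form, a perfect fifth.
Inverted interval numbers add to nine, so a fifth pairs with a fourth (5 + 4 = 9).
The quality also flips — perfect stays perfect — giving a perfect fourth.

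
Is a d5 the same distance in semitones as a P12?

A diminished fifth spans 6 semitones; a perfect twelfth spans 19 semitones. They differ by 13.

No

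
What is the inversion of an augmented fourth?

diminished 5th

Inverted interval numbers add to nine, so a fourth pairs with a fifth (4 + 5 = 9).
The quality also flips — augmented becomes diminished — giving a diminished fifth.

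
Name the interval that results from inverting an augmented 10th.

First reduce the compound augmented tenth to its simple form, an augmented third.
Interval numbers invert to sum to nine: 3 + 6 = 9, so a third inverts to a sixth.
The quality also flips — augmented becomes diminished — giving a diminished sixth.

diminished sixth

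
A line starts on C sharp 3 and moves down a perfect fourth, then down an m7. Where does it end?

A sharp 1

C#3 down a perfect fourth → G#2 (5 semitones).
A minor seventh down from G#2 is A#1.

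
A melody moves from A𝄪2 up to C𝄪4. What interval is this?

A to C spans three letter names (A-B-C), plus an octave — that makes it a tenth of some quality.
At 15 semitones, A##2→C##4 falls one short of a major tenth: minor.
(Equivalently, a compound minor third: a minor third plus an octave.)

m10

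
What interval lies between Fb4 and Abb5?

m10

F to A spans three letter names (F-G-A), plus an octave, so the interval is some kind of tenth.
A major tenth would be 16 semitones, but Fb4 to Abb5 is 15 — one semitone narrower, making it a minor tenth.
(Equivalently, a compound minor third: a minor third plus an octave.)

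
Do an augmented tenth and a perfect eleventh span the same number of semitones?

An augmented tenth = 17 semitones = a perfect eleventh; enharmonically equal.

Yes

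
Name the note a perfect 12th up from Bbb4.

Five letters up from B (plus an octave) reaches F.
Moving 19 semitones up from Bbb4 (the size of a perfect twelfth) reaches Fb6.

Fb6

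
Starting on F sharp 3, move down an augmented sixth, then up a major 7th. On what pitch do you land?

G 3

Down an augmented sixth from F#3: Ab2 (10 semitones down).
Up a major seventh from Ab2: G3 (11 semitones up).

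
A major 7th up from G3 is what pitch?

F#4

The seventh takes the letter from G up to F.
Moving 11 semitones up from G3 (the size of a major seventh) reaches F#4.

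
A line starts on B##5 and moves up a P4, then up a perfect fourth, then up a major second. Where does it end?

A perfect fourth up from B##5 is E##6.
A perfect fourth up from E##6 is A##6.
Up a major second from A##6: B##6 (2 semitones up).

B##6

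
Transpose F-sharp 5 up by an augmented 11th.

B-sharp 6

Counting four letter names plus an octave up from F lands on B.
An augmented eleventh spans 18 semitones, so from F#5 the target pitch is B#6.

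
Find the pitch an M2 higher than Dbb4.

Counting two letter names up from D lands on E.
A major second is 2 semitones; 2 semitones up from Dbb4 gives Ebb4.

Ebb4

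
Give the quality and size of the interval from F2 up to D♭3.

minor sixth

F to D spans six letter names (F-G-A-B-C-D), so the interval is some kind of sixth.
A major sixth would be 9 semitones, but F2 to Db3 is 8 — one semitone narrower, making it a minor sixth.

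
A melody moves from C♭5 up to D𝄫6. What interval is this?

C to D spans two letter names (C-D), plus an octave, so the interval is some kind of ninth.
A major ninth would be 14 semitones, but Cb5 to Dbb6 is 13 — one semitone narrower, making it a minor ninth.
(Equivalently, a compound minor second: a minor second plus an octave.)

m9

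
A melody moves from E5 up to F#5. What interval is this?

major 2nd

E to F spans two letter names (E-F), so the interval is some kind of second.
Counting semitones, E5→F#5 is 2, which is the major second.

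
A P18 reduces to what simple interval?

perfect fourth

Subtracting seven from the interval number removes an octave: 18 − 14 = 4.
Quality carries through unchanged, so the simple form is a perfect fourth.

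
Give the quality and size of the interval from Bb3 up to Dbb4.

diminished 3rd

B to D spans three letter names (B-C-D) — that makes it a third of some quality.
Bb3 to Dbb4 spans 2 semitones — two semitones narrower than the major third (4) — giving a diminished third.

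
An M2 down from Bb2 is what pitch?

The second takes the letter from B down to A.
Moving 2 semitones down from Bb2 (the size of a major second) reaches Ab2.

Ab2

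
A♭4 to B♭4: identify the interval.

A to B spans two letter names (A-B): a second.
The major second spans 2 semitones, and Ab4 to Bb4 is exactly 2 semitones — so this is a major second.

major second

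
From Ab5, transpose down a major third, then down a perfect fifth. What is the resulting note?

Down a major third from Ab5: Fb5 (4 semitones down).
Down a perfect fifth from Fb5: Bbb4 (7 semitones down).

Bbb4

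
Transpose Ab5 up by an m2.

Two letter names up from A: B.
Moving 1 semitone up from Ab5 (the size of a minor second) reaches Bbb5.

Bbb5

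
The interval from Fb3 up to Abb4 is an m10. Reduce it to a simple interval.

Subtracting seven from the interval number removes an octave: 10 − 7 = 3.
That makes a minor tenth a compound minor third — an octave plus a minor third.

minor third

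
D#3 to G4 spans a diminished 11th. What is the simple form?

diminished 4th

Each octave removed subtracts seven from the number: 11 − 7 = 4.
So a diminished eleventh is an octave plus a diminished fourth. The quality is unchanged.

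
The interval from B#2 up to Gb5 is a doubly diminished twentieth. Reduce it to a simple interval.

doubly diminished sixth

Each octave removed subtracts seven from the number: 20 − 14 = 6.
That makes a doubly diminished twentieth a compound doubly diminished sixth — 2 octaves plus a doubly diminished sixth.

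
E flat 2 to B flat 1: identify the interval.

perfect fourth

Descending from Eb2 to Bb1 is the same interval as ascending Bb1 to Eb2.
B to E spans four letter names (B-C-D-E), so the interval is some kind of fourth.
Bb1 to Eb2 is 5 semitones, matching the perfect fourth exactly, so the quality is perfect.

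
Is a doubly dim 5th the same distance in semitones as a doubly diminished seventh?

A doubly diminished fifth spans 5 semitones; a doubly diminished seventh spans 8 semitones. They differ by 3.

No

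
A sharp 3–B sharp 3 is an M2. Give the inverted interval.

minor seventh

Interval numbers invert to sum to nine: 2 + 7 = 9, so a second inverts to a seventh.
Quality inverts too: major becomes minor. That makes the inversion a minor seventh.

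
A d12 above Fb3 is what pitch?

Cbb5

Counting five letter names plus an octave up from F lands on C.
A diminished twelfth spans 18 semitones, so from Fb3 the target pitch is Cbb5.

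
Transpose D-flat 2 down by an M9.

C-flat 1

Counting two letter names plus an octave down from D lands on C.
A major ninth is 14 semitones; 14 semitones down from Db2 gives Cb1.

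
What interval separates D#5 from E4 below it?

major 7th

Descending from D#5 to E4 is the same interval as ascending E4 to D#5.
E to D spans seven letter names (E-F-G-A-B-C-D): a seventh.
E4 to D#5 is 11 semitones, matching the major seventh exactly, so the quality is major.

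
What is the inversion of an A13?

d3

First reduce the compound augmented thirteenth to its simple form, an augmented sixth.
The rule of nine gives the new number: 9 − 6 = 3, so a sixth becomes a third.
And augmented becomes diminished under inversion, so we get a diminished third.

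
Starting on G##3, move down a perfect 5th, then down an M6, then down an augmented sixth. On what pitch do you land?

G1

A perfect fifth down from G##3 is C##3.
C##3 down a major sixth → E#2 (9 semitones).
An augmented sixth down from E#2 is G1.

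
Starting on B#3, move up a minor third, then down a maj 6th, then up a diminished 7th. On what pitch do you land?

Up a minor third from B#3: D#4 (3 semitones up).
Down a major sixth from D#4: F#3 (9 semitones down).
A diminished seventh up from F#3 is Eb4.

Eb4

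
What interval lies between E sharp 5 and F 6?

E to F spans two letter names (E-F), plus an octave — that makes it a ninth of some quality.
A major ninth would be 14 semitones; E#5 to F6 is 12, two semitones narrower, so the interval is diminished.

diminished 9th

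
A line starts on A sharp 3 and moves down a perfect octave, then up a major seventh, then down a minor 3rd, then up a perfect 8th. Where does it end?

A perfect octave down from A#3 is A#2.
Up a major seventh from A#2: G##3 (11 semitones up).
A minor third down from G##3 is E##3.
Up a perfect octave from E##3: E##4 (12 semitones up).

E double-sharp 4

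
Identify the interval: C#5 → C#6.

P8

C to C is the same letter name, plus an octave: an octave.
The perfect octave spans 12 semitones, and C#5 to C#6 is exactly 12 semitones — so this is a perfect octave.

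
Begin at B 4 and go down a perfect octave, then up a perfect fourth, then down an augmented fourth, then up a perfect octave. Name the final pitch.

B flat 4

A perfect octave down from B4 is B3.
A perfect fourth up from B3 is E4.
An augmented fourth down from E4 is Bb3.
Bb3 up a perfect octave → Bb4 (12 semitones).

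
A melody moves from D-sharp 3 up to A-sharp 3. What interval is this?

D to A spans five letter names (D-E-F-G-A), so the interval is some kind of fifth.
Counting semitones, D#3→A#3 is 7, which is the perfect fifth.

P5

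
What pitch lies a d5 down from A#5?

D##5

The fifth takes the letter from A down to D.
A diminished fifth is 6 semitones; 6 semitones down from A#5 gives D##5.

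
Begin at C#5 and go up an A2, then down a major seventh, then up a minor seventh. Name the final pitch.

D#5

C#5 up an augmented second → D##5 (3 semitones).
A major seventh down from D##5 is E#4.
E#4 up a minor seventh → D#5 (10 semitones).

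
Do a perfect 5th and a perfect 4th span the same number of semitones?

7 semitones (perfect fifth) vs 5 semitones (perfect fourth): not equal.

No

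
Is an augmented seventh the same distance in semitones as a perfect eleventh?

An augmented seventh spans 12 semitones; a perfect eleventh spans 17 semitones. They differ by 5.

No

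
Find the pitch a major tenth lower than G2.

Eb1

Three letters down from G (plus an octave) reaches E.
Moving 16 semitones down from G2 (the size of a major tenth) reaches Eb1.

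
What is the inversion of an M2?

Interval numbers invert to sum to nine: 2 + 7 = 9, so a second inverts to a seventh.
Quality inverts too: major becomes minor. That makes the inversion a minor seventh.

minor seventh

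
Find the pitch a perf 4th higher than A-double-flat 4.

Counting four letter names up from A lands on D.
A perfect fourth spans 5 semitones, so from Abb4 the target pitch is Dbb5.

D-double-flat 5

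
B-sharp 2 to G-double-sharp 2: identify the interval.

m3

Descending from B#2 to G##2 is the same interval as ascending G##2 to B#2.
G to B spans three letter names (G-A-B), so the interval is some kind of third.
A major third would be 4 semitones, but G##2 to B#2 is 3 — one semitone narrower, making it a minor third.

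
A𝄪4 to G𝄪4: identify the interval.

Descending from A##4 to G##4 is the same interval as ascending G##4 to A##4.
G to A spans two letter names (G-A), so the interval is some kind of second.
Counting semitones, G##4→A##4 is 2, which is the major second.

major 2nd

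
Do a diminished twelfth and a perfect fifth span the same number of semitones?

18 semitones (diminished twelfth) vs 7 semitones (perfect fifth): not equal.

No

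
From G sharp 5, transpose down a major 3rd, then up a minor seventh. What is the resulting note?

D 6

G#5 down a major third → E5 (4 semitones).
Up a minor seventh from E5: D6 (10 semitones up).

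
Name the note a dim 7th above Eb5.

Dbb6

Counting seven letter names up from E lands on D.
A diminished seventh spans 9 semitones, so from Eb5 the target pitch is Dbb6.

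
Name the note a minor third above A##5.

Counting three letter names up from A lands on C.
Moving 3 semitones up from A##5 (the size of a minor third) reaches C##6.

C##6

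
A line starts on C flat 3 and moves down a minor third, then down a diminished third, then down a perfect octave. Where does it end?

A minor third down from Cb3 is Ab2.
Down a diminished third from Ab2: F#2 (2 semitones down).
A perfect octave down from F#2 is F#1.

F sharp 1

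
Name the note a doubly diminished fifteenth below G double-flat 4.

A fifteenth keeps the letter name G, two octaves down from G.
A doubly diminished fifteenth is 22 semitones; 22 semitones down from Gbb4 gives G2.

G 2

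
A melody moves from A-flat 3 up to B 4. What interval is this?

augmented ninth

A to B spans two letter names (A-B), plus an octave: a ninth.
A major ninth would be 14 semitones; Ab3 to B4 is 15, one semitone wider, so the interval is augmented.
(Equivalently, a compound augmented second: an augmented second plus an octave.)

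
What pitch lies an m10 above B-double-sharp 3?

D-double-sharp 5

Counting three letter names plus an octave up from B lands on D.
A minor tenth is 15 semitones; 15 semitones up from B##3 gives D##5.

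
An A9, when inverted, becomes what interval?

First reduce the compound augmented ninth to its simple form, an augmented second.
Interval numbers invert to sum to nine: 2 + 7 = 9, so a second inverts to a seventh.
The quality also flips — augmented becomes diminished — giving a diminished seventh.

diminished 7th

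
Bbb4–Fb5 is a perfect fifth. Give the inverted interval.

Inverted interval numbers add to nine, so a fifth pairs with a fourth (5 + 4 = 9).
And perfect stays perfect under inversion, so we get a perfect fourth.

perfect 4th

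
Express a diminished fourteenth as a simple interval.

d7

Subtracting seven from the interval number removes an octave: 14 − 7 = 7.
So a diminished fourteenth is an octave plus a diminished seventh. The quality is unchanged.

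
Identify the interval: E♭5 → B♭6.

E to B spans five letter names (E-F-G-A-B), plus an octave — that makes it a twelfth of some quality.
Eb5 to Bb6 is 19 semitones, matching the perfect twelfth exactly, so the quality is perfect.
(Equivalently, a compound perfect fifth: a perfect fifth plus an octave.)

perfect twelfth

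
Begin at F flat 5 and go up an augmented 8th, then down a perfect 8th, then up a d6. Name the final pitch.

D double-flat 6

Fb5 up an augmented octave → F6 (13 semitones).
A perfect octave down from F6 is F5.
A diminished sixth up from F5 is Dbb6.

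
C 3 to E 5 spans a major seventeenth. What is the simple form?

major third

Subtracting seven from the interval number removes an octave: 17 − 14 = 3.
That makes a major seventeenth a compound major third — 2 octaves plus a major third.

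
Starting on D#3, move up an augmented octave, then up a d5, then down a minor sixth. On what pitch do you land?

An augmented octave up from D#3 is D##4.
A diminished fifth up from D##4 is A#4.
A minor sixth down from A#4 is C##4.

C##4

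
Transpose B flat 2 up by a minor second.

The second takes the letter from B up to C.
A minor second spans 1 semitone, so from Bb2 the target pitch is Cb3.

C flat 3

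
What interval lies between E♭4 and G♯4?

augmented 3rd

E to G spans three letter names (E-F-G) — that makes it a third of some quality.
Eb4 to G#4 spans 5 semitones — one semitone wider than the major third (4) — giving an augmented third.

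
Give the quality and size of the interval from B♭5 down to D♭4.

major 13th

Descending from Bb5 to Db4 is the same interval as ascending Db4 to Bb5.
D to B spans six letter names (D-E-F-G-A-B), plus an octave — that makes it a thirteenth of some quality.
Counting semitones, Db4→Bb5 is 21, which is the major thirteenth.
(Equivalently, a compound major sixth: a major sixth plus an octave.)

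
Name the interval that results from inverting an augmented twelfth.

First reduce the compound augmented twelfth to its simple form, an augmented fifth.
The rule of nine gives the new number: 9 − 5 = 4, so a fifth becomes a fourth.
The quality also flips — augmented becomes diminished — giving a diminished fourth.

d4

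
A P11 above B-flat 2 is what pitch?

E-flat 4

Four letters up from B (plus an octave) reaches E.
A perfect eleventh spans 17 semitones, so from Bb2 the target pitch is Eb4.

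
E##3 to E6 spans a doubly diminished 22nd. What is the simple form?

Take out 2 octaves (14 from the number): 22 − 14 = 8.
That makes a doubly diminished twenty-second a compound doubly diminished octave — 2 octaves plus a doubly diminished octave.

dd8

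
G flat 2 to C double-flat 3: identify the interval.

G to C spans four letter names (G-A-B-C), so the interval is some kind of fourth.
A perfect fourth would be 5 semitones; Gb2 to Cbb3 is 4, one semitone narrower, so the interval is diminished.

diminished 4th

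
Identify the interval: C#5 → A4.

Descending from C#5 to A4 is the same interval as ascending A4 to C#5.
A to C spans three letter names (A-B-C), so the interval is some kind of third.
The major third spans 4 semitones, and A4 to C#5 is exactly 4 semitones — so this is a major third.

major 3rd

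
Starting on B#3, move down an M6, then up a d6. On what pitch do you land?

A major sixth down from B#3 is D#3.
D#3 up a diminished sixth → Bb3 (7 semitones).

Bb3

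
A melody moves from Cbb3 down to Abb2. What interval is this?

Descending from Cbb3 to Abb2 is the same interval as ascending Abb2 to Cbb3.
A to C spans three letter names (A-B-C) — that makes it a third of some quality.
At 3 semitones, Abb2→Cbb3 falls one short of a major third: minor.

minor third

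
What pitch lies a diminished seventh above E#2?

D3

The seventh takes the letter from E up to D.
A diminished seventh spans 9 semitones, so from E#2 the target pitch is D3.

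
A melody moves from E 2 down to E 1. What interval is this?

perfect octave

Descending from E2 to E1 is the same interval as ascending E1 to E2.
E to E is the same letter name, plus an octave — that makes it an octave of some quality.
E1 to E2 is 12 semitones, matching the perfect octave exactly, so the quality is perfect.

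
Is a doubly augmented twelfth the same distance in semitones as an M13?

A doubly augmented twelfth spans 21 semitones, and a major thirteenth also spans 21 semitones — they're enharmonic.

Yes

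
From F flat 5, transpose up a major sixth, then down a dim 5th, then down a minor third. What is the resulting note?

E 5

Up a major sixth from Fb5: Db6 (9 semitones up).
A diminished fifth down from Db6 is G5.
A minor third down from G5 is E5.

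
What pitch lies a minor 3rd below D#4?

Three letter names down from D: B.
A minor third spans 3 semitones, so from D#4 the target pitch is B#3.

B#3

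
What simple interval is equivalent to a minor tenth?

minor 3rd

Take out an octave (7 from the number): 10 − 7 = 3.
Quality carries through unchanged, so the simple form is a minor third.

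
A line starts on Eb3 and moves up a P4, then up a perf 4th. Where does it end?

A perfect fourth up from Eb3 is Ab3.
Ab3 up a perfect fourth → Db4 (5 semitones).

Db4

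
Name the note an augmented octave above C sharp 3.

An octave keeps the letter name C, an octave up from C.
An augmented octave spans 13 semitones, so from C#3 the target pitch is C##4.

C double-sharp 4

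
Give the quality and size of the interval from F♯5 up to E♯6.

major seventh

F to E spans seven letter names (F-G-A-B-C-D-E), so the interval is some kind of seventh.
F#5 to E#6 is 11 semitones, matching the major seventh exactly, so the quality is major.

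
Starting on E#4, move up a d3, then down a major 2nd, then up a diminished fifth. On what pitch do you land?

E#4 up a diminished third → G4 (2 semitones).
G4 down a major second → F4 (2 semitones).
F4 up a diminished fifth → Cb5 (6 semitones).

Cb5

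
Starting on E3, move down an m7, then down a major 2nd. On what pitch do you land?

E2

Down a minor seventh from E3: F#2 (10 semitones down).
A major second down from F#2 is E2.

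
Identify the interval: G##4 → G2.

doubly augmented fifteenth

Descending from G##4 to G2 is the same interval as ascending G2 to G##4.
G to G is the same letter name, plus 2 octaves, so the interval is some kind of fifteenth.
G2 to G##4 spans 26 semitones — two semitones wider than the perfect fifteenth (24) — giving a doubly augmented fifteenth.
(Equivalently, a compound doubly augmented octave: a doubly augmented octave plus an octave.)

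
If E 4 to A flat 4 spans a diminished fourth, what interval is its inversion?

augmented 5th

Inverted interval numbers add to nine, so a fourth pairs with a fifth (4 + 5 = 9).
The quality also flips — diminished becomes augmented — giving an augmented fifth.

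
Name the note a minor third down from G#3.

Three letter names down from G: E.
Moving 3 semitones down from G#3 (the size of a minor third) reaches E#3.

E#3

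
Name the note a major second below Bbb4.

Abb4

The second takes the letter from B down to A.
Moving 2 semitones down from Bbb4 (the size of a major second) reaches Abb4.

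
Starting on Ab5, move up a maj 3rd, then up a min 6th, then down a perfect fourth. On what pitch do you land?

Ab5 up a major third → C6 (4 semitones).
C6 up a minor sixth → Ab6 (8 semitones).
Down a perfect fourth from Ab6: Eb6 (5 semitones down).

Eb6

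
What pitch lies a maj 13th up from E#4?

C##6

Six letters up from E (plus an octave) reaches C.
A major thirteenth spans 21 semitones, so from E#4 the target pitch is C##6.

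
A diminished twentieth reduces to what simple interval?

diminished 6th

Subtracting seven from the interval number removes an octave: 20 − 14 = 6.
That makes a diminished twentieth a compound diminished sixth — 2 octaves plus a diminished sixth.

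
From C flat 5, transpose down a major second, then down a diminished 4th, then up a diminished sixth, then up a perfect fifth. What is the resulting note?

Cb5 down a major second → Bbb4 (2 semitones).
Down a diminished fourth from Bbb4: F4 (4 semitones down).
Up a diminished sixth from F4: Dbb5 (7 semitones up).
Dbb5 up a perfect fifth → Abb5 (7 semitones).

A double-flat 5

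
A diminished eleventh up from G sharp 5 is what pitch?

C 7

Four letters up from G (plus an octave) reaches C.
A diminished eleventh is 16 semitones; 16 semitones up from G#5 gives C7.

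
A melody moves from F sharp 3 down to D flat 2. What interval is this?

Descending from F#3 to Db2 is the same interval as ascending Db2 to F#3.
D to F spans three letter names (D-E-F), plus an octave — that makes it a tenth of some quality.
Db2 to F#3 spans 17 semitones — one semitone wider than the major tenth (16) — giving an augmented tenth.
(Equivalently, a compound augmented third: an augmented third plus an octave.)

A10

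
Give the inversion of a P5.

perfect 4th

Inverted interval numbers add to nine, so a fifth pairs with a fourth (5 + 4 = 9).
And perfect stays perfect under inversion, so we get a perfect fourth.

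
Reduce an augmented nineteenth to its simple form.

augmented fifth

Subtracting seven from the interval number removes an octave: 19 − 14 = 5.
That makes an augmented nineteenth a compound augmented fifth — 2 octaves plus an augmented fifth.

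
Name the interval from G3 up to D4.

perfect fifth

G to D spans five letter names (G-A-B-C-D) — that makes it a fifth of some quality.
G3 to D4 is 7 semitones, matching the perfect fifth exactly, so the quality is perfect.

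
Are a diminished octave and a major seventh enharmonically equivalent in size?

A diminished octave = 11 semitones = a major seventh; enharmonically equal.

Yes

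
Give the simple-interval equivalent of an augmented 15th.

augmented 8th

Take out an octave (7 from the number): 15 − 7 = 8.
Quality carries through unchanged, so the simple form is an augmented octave.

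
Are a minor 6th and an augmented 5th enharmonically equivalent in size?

Both span 8 semitones: a minor sixth and an augmented fifth are the same chromatic distance.

Yes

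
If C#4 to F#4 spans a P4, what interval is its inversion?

P5

The rule of nine gives the new number: 9 − 4 = 5, so a fourth becomes a fifth.
And perfect stays perfect under inversion, so we get a perfect fifth.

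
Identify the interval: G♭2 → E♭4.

G to E spans six letter names (G-A-B-C-D-E), plus an octave, so the interval is some kind of thirteenth.
The major thirteenth spans 21 semitones, and Gb2 to Eb4 is exactly 21 semitones — so this is a major thirteenth.
(Equivalently, a compound major sixth: a major sixth plus an octave.)

major thirteenth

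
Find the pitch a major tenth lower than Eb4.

The tenth's letter: E down three letter names plus an octave → C.
Moving 16 semitones down from Eb4 (the size of a major tenth) reaches Cb3.

Cb3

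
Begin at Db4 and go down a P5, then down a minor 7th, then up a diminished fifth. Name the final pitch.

Ebb3

Down a perfect fifth from Db4: Gb3 (7 semitones down).
Down a minor seventh from Gb3: Ab2 (10 semitones down).
A diminished fifth up from Ab2 is Ebb3.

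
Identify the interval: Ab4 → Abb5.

A to A is the same letter name, plus an octave: an octave.
A perfect octave would be 12 semitones; Ab4 to Abb5 is 11, one semitone narrower, so the interval is diminished.

diminished 8th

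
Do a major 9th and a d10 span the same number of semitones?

A major ninth spans 14 semitones, and a diminished tenth also spans 14 semitones — they're enharmonic.

Yes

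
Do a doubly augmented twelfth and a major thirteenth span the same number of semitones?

Yes

Both span 21 semitones: a doubly augmented twelfth and a major thirteenth are the same chromatic distance.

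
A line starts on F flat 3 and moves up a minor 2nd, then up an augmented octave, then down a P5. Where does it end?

C flat 4

Fb3 up a minor second → Gbb3 (1 semitone).
An augmented octave up from Gbb3 is Gb4.
Gb4 down a perfect fifth → Cb4 (7 semitones).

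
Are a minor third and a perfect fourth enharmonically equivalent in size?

No

3 semitones (minor third) vs 5 semitones (perfect fourth): not equal.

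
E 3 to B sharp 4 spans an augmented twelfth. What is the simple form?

augmented 5th

Subtracting seven from the interval number removes an octave: 12 − 7 = 5.
Quality carries through unchanged, so the simple form is an augmented fifth.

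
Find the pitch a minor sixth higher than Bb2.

Counting six letter names up from B lands on G.
A minor sixth spans 8 semitones, so from Bb2 the target pitch is Gb3.

Gb3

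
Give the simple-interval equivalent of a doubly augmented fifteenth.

doubly augmented octave

Each octave removed subtracts seven from the number: 15 − 7 = 8.
That makes a doubly augmented fifteenth a compound doubly augmented octave — an octave plus a doubly augmented octave.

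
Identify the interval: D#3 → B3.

minor sixth

D to B spans six letter names (D-E-F-G-A-B), so the interval is some kind of sixth.
At 8 semitones, D#3→B3 falls one short of a major sixth: minor.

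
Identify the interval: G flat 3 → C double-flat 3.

Descending from Gb3 to Cbb3 is the same interval as ascending Cbb3 to Gb3.
C to G spans five letter names (C-D-E-F-G): a fifth.
The perfect fifth is 7 semitones; here we have 8, one semitone wider: augmented.

A5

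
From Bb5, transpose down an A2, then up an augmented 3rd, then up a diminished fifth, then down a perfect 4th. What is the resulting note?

Db6

An augmented second down from Bb5 is Abb5.
Abb5 up an augmented third → C6 (5 semitones).
Up a diminished fifth from C6: Gb6 (6 semitones up).
A perfect fourth down from Gb6 is Db6.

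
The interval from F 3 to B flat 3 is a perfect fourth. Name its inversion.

perfect fifth

The rule of nine gives the new number: 9 − 4 = 5, so a fourth becomes a fifth.
The quality also flips — perfect stays perfect — giving a perfect fifth.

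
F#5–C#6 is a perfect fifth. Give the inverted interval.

P4

Inverted interval numbers add to nine, so a fifth pairs with a fourth (5 + 4 = 9).
Quality inverts too: perfect stays perfect. That makes the inversion a perfect fourth.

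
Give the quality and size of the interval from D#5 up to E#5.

major second

D to E spans two letter names (D-E): a second.
Counting semitones, D#5→E#5 is 2, which is the major second.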